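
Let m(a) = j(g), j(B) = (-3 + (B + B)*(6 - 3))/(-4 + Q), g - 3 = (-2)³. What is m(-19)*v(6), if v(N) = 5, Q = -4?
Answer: 165/8 ≈ 20.625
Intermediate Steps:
g = -5 (g = 3 + (-2)³ = 3 - 8 = -5)
j(B) = 3/8 - 3*B/4 (j(B) = (-3 + (B + B)*(6 - 3))/(-4 - 4) = (-3 + (2*B)*3)/(-8) = (-3 + 6*B)*(-⅛) = 3/8 - 3*B/4)
m(a) = 33/8 (m(a) = 3/8 - ¾*(-5) = 3/8 + 15/4 = 33/8)
m(-19)*v(6) = (33/8)*5 = 165/8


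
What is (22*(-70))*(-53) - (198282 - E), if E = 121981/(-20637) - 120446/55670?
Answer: -67018895235676/574430895 ≈ -1.1667e+5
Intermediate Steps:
E = -4638163186/574430895 (E = 121981*(-1/20637) - 120446*1/55670 = -121981/20637 - 60223/27835 = -4638163186/574430895 ≈ -8.0744)
(22*(-70))*(-53) - (198282 - E) = (22*(-70))*(-53) - (198282 - 1*(-4638163186/574430895)) = -1540*(-53) - (198282 + 4638163186/574430895) = 81620 - 1*113903944885576/574430895 = 81620 - 113903944885576/574430895 = -67018895235676/574430895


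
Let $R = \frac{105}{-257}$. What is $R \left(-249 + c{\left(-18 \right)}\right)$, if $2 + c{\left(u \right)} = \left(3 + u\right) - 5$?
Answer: $\frac{28455}{257} \approx 110.72$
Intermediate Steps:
$c{\left(u \right)} = -4 + u$ ($c{\left(u \right)} = -2 + \left(\left(3 + u\right) - 5\right) = -2 + \left(-2 + u\right) = -4 + u$)
$R = - \frac{105}{257}$ ($R = 105 \left(- \frac{1}{257}\right) = - \frac{105}{257} \approx -0.40856$)
$R \left(-249 + c{\left(-18 \right)}\right) = - \frac{105 \left(-249 - 22\right)}{257} = \left(- \frac{105}{257}\right) \left(-271\right) = \frac{28455}{257}$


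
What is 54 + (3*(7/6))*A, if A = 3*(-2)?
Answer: 33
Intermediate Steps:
A = -6
54 + (3*(7/6))*A = 54 + (3*(7/6))*(-6) = 54 + (7/2)*(-6) = 54 - 21 = 33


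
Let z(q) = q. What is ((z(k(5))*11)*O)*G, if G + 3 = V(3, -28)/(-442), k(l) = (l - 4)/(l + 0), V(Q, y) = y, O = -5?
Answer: 7139/221 ≈ 32.303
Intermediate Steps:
k(l) = (-4 + l)/l
G = -649/221 (G = -3 - 28/(-442) = -3 - 28*(-1/442) = -3 + 14/221 = -649/221 ≈ -2.9367)
((z(k(5))*11)*O)*G = ((((-4 + 5)/5)*11)*(-5))*(-649/221) = ((((⅕)*1)*11)*(-5))*(-649/221) = (((⅕)*11)*(-5))*(-649/221) = ((11/5)*(-5))*(-649/221) = -11*(-649/221) = 7139/221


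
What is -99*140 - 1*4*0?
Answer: -13860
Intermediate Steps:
-99*140 - 1*4*0 = -13860 - 4*0 = -13860 + 0 = -13860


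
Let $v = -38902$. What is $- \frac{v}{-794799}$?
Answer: $- \frac{38902}{794799} \approx -0.048946$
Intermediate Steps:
$- \frac{v}{-794799} = - \frac{-38902}{-794799} = - \frac{\left(-38902\right) \left(-1\right)}{794799} = \left(-1\right) \frac{38902}{794799} = - \frac{38902}{794799}$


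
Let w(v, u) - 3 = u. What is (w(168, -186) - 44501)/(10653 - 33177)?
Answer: 11171/5631 ≈ 1.9838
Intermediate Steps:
w(v, u) = 3 + u
(w(168, -186) - 44501)/(10653 - 33177) = ((3 - 186) - 44501)/(10653 - 33177) = (-183 - 44501)/(-22524) = -44684*(-1/22524) = 11171/5631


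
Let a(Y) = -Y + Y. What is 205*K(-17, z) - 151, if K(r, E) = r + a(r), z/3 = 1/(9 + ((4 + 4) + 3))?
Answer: -3636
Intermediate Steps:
a(Y) = 0
z = 3/20 (z = 3/(9 + ((4 + 4) + 3)) = 3/(9 + (8 + 3)) = 3/(9 + 11) = 3/20 ≈ 0.15000)
K(r, E) = r (K(r, E) = r + 0 = r)
205*K(-17, z) - 151 = 205*(-17) - 151 = -3485 - 151 = -3636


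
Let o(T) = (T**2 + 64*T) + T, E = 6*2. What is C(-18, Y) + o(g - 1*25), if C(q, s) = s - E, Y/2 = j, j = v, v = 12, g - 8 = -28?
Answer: -888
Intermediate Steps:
g = -20 (g = 8 - 28 = -20)
E = 12
j = 12
o(T) = T**2 + 65*T
Y = 24 (Y = 2*12 = 24)
C(q, s) = -12 + s (C(q, s) = s - 1*12 = s - 12 = -12 + s)
C(-18, Y) + o(g - 1*25) = (-12 + 24) + (-20 - 1*25)*(65 + (-20 - 1*25)) = 12 + (-20 - 25)*(65 + (-20 - 25)) = 12 - 45*(65 - 45) = 12 - 45*20 = 12 - 900 = -888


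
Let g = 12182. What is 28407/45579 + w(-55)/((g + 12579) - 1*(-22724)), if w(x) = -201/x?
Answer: 24733004368/39679178275 ≈ 0.62332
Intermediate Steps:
28407/45579 + w(-55)/((g + 12579) - 1*(-22724)) = 28407/45579 + (-201/(-55))/((12182 + 12579) - 1*(-22724)) = 28407*(1/45579) + (-201*(-1/55))/(24761 + 22724) = 9469/15193 + (201/55)/47485 = 9469/15193 + (201/55)*(1/47485) = 9469/15193 + 201/2611675 = 24733004368/39679178275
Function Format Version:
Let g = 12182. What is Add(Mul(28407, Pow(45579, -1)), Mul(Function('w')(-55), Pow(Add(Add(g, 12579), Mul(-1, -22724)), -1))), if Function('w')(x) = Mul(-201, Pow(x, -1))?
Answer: Rational(24733004368, 39679178275) ≈ 0.62332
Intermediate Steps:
Add(Mul(28407, Pow(45579, -1)), Mul(Function('w')(-55), Pow(Add(Add(g, 12579), Mul(-1, -22724)), -1))) = Add(Mul(28407, Pow(45579, -1)), Mul(Mul(-201, Pow(-55, -1)), Pow(Add(Add(12182, 12579), Mul(-1, -22724)), -1))) = Add(Mul(28407, Rational(1, 45579)), Mul(Mul(-201, Rational(-1, 55)), Pow(Add(24761, 22724), -1))) = Add(Rational(9469, 15193), Mul(Rational(201, 55), Pow(47485, -1))) = Add(Rational(9469, 15193), Mul(Rational(201, 55), Rational(1, 47485))) = Add(Rational(9469, 15193), Rational(201, 2611675)) = Rational(24733004368, 39679178275)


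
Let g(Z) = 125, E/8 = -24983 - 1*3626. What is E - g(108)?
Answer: -228997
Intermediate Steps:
E = -228872 (E = 8*(-24983 - 1*3626) = 8*(-24983 - 3626) = 8*(-28609) = -228872)
E - g(108) = -228872 - 1*125 = -228872 - 125 = -228997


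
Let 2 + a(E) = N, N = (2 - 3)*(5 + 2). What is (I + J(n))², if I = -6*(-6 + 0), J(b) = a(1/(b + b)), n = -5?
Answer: 729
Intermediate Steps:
N = -7 (N = -1*7 = -7)
a(E) = -9 (a(E) = -2 - 7 = -9)
J(b) = -9
I = 36 (I = -6*(-6) = 36)
(I + J(n))² = (36 - 9)² = 27² = 729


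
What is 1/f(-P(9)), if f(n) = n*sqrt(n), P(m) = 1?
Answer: I ≈ 1.0*I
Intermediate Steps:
f(n) = n**(3/2)
1/f(-P(9)) = 1/((-1*1)**(3/2)) = 1/((-1)**(3/2)) = 1/(-I) = I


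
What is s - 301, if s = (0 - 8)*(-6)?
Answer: -253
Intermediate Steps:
s = 48 (s = -8*(-6) = 48)
s - 301 = 48 - 301 = -253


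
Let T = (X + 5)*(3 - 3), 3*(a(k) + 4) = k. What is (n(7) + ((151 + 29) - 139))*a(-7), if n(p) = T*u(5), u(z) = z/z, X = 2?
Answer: -779/3 ≈ -259.67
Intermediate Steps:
a(k) = -4 + k/3
u(z) = 1
T = 0 (T = (2 + 5)*(3 - 3) = 7*0 = 0)
n(p) = 0 (n(p) = 0*1 = 0)
(n(7) + ((151 + 29) - 139))*a(-7) = (0 + ((151 + 29) - 139))*(-4 + (⅓)*(-7)) = (0 + (180 - 139))*(-4 - 7/3) = (0 + 41)*(-19/3) = 41*(-19/3) = -779/3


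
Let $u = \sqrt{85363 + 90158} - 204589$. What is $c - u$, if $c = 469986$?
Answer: $674575 - \sqrt{175521} \approx 6.7416 \cdot 10^{5}$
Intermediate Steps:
$u = -204589 + \sqrt{175521}$ ($u = \sqrt{175521} - 204589 = -204589 + \sqrt{175521} \approx -2.0417 \cdot 10^{5}$)
$c - u = 469986 - \left(-204589 + \sqrt{175521}\right) = 469986 + \left(204589 - \sqrt{175521}\right) = 674575 - \sqrt{175521}$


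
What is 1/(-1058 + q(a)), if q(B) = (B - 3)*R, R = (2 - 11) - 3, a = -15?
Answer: -1/842 ≈ -0.0011876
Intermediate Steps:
R = -12 (R = -9 - 3 = -12)
q(B) = 36 - 12*B (q(B) = (B - 3)*(-12) = (-3 + B)*(-12) = 36 - 12*B)
1/(-1058 + q(a)) = 1/(-1058 + (36 - 12*(-15))) = 1/(-1058 + (36 + 180)) = 1/(-1058 + 216) = 1/(-842) = -1/842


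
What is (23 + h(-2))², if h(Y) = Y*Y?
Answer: 729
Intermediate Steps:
h(Y) = Y²
(23 + h(-2))² = (23 + (-2)²)² = (23 + 4)² = 27² = 729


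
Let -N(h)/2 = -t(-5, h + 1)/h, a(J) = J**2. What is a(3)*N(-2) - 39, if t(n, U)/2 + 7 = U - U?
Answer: 87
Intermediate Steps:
t(n, U) = -14 (t(n, U) = -14 + 2*(U - U) = -14 + 2*0 = -14 + 0 = -14)
N(h) = -28/h (N(h) = -(-2)*(-14/h) = -28/h)
a(3)*N(-2) - 39 = 3**2*(-28/(-2)) - 39 = 9*(-28*(-1/2)) - 39 = 9*14 - 39 = 126 - 39 = 87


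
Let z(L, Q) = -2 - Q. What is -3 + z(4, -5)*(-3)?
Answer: -12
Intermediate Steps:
-3 + z(4, -5)*(-3) = -3 + (-2 - 1*(-5))*(-3) = -3 + (-2 + 5)*(-3) = -3 + 3*(-3) = -3 - 9 = -12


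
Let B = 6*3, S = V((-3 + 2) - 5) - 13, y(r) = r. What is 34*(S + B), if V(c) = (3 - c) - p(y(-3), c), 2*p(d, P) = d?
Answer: 527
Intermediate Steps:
p(d, P) = d/2
V(c) = 9/2 - c (V(c) = (3 - c) - (-3)/2 = (3 - c) - 1*(-3/2) = (3 - c) + 3/2 = 9/2 - c)
S = -5/2 (S = (9/2 - ((-3 + 2) - 5)) - 13 = (9/2 - (-1 - 5)) - 13 = (9/2 - 1*(-6)) - 13 = (9/2 + 6) - 13 = 21/2 - 13 = -5/2 ≈ -2.5000)
B = 18
34*(S + B) = 34*(-5/2 + 18) = 34*(31/2) = 527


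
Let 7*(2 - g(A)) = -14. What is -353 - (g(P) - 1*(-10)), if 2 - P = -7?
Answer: -367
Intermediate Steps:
P = 9 (P = 2 - 1*(-7) = 2 + 7 = 9)
g(A) = 4 (g(A) = 2 - ⅐*(-14) = 2 + 2 = 4)
-353 - (g(P) - 1*(-10)) = -353 - (4 - 1*(-10)) = -353 - (4 + 10) = -353 - 1*14 = -353 - 14 = -367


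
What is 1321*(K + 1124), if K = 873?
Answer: 2638037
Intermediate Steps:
1321*(K + 1124) = 1321*(873 + 1124) = 1321*1997 = 2638037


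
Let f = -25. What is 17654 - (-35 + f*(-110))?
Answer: 14939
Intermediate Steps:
17654 - (-35 + f*(-110)) = 17654 - (-35 - 25*(-110)) = 17654 - (-35 + 2750) = 17654 - 1*2715 = 17654 - 2715 = 14939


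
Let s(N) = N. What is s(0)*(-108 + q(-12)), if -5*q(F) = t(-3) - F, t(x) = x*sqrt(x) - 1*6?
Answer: 0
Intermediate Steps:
t(x) = -6 + x**(3/2) (t(x) = x**(3/2) - 6 = -6 + x**(3/2))
q(F) = 6/5 + F/5 + 3*I*sqrt(3)/5 (q(F) = -((-6 + (-3)**(3/2)) - F)/5 = -((-6 - 3*I*sqrt(3)) - F)/5 = -(-6 - F - 3*I*sqrt(3))/5 = 6/5 + F/5 + 3*I*sqrt(3)/5)
s(0)*(-108 + q(-12)) = 0*(-108 + (6/5 + (1/5)*(-12) + 3*I*sqrt(3)/5)) = 0*(-108 + (6/5 - 12/5 + 3*I*sqrt(3)/5)) = 0*(-108 + (-6/5 + 3*I*sqrt(3)/5)) = 0*(-546/5 + 3*I*sqrt(3)/5) = 0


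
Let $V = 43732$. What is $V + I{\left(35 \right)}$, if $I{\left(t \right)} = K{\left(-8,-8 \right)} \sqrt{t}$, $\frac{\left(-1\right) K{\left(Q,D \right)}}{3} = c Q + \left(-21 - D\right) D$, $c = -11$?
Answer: $43732 - 576 \sqrt{35} \approx 40324.0$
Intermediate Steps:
$K{\left(Q,D \right)} = 33 Q - 3 D \left(-21 - D\right)$ ($K{\left(Q,D \right)} = - 3 \left(- 11 Q + \left(-21 - D\right) D\right) = - 3 \left(- 11 Q + D \left(-21 - D\right)\right) = 33 Q - 3 D \left(-21 - D\right)$)
$I{\left(t \right)} = - 576 \sqrt{t}$ ($I{\left(t \right)} = \left(3 \left(-8\right)^{2} + 33 \left(-8\right) + 63 \left(-8\right)\right) \sqrt{t} = \left(3 \cdot 64 - 264 - 504\right) \sqrt{t} = \left(192 - 264 - 504\right) \sqrt{t} = - 576 \sqrt{t}$)
$V + I{\left(35 \right)} = 43732 - 576 \sqrt{35}$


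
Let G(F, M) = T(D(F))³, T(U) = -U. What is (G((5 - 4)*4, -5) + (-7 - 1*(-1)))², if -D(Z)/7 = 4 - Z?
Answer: 36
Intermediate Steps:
D(Z) = -28 + 7*Z (D(Z) = -7*(4 - Z) = -28 + 7*Z)
G(F, M) = (28 - 7*F)³ (G(F, M) = (-(-28 + 7*F))³ = (28 - 7*F)³)
(G((5 - 4)*4, -5) + (-7 - 1*(-1)))² = (-343*(-4 + (5 - 4)*4)³ + (-7 - 1*(-1)))² = (-343*(-4 + 1*4)³ + (-7 + 1))² = (-343*(-4 + 4)³ - 6)² = (-343*0³ - 6)² = (-343*0 - 6)² = (0 - 6)² = (-6)² = 36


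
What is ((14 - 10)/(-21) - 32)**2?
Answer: 456976/441 ≈ 1036.2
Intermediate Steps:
((14 - 10)/(-21) - 32)**2 = (4*(-1/21) - 32)**2 = (-4/21 - 32)**2 = (-676/21)**2 = 456976/441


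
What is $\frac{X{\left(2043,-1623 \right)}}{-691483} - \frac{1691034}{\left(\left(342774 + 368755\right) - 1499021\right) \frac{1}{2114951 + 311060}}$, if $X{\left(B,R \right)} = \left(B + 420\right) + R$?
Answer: $\frac{1418393123467088181}{272268665318} \approx 5.2095 \cdot 10^{6}$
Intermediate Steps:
$X{\left(B,R \right)} = 420 + B + R$ ($X{\left(B,R \right)} = \left(420 + B\right) + R = 420 + B + R$)
$\frac{X{\left(2043,-1623 \right)}}{-691483} - \frac{1691034}{\left(\left(342774 + 368755\right) - 1499021\right) \frac{1}{2114951 + 311060}} = \frac{420 + 2043 - 1623}{-691483} - \frac{1691034}{\left(\left(342774 + 368755\right) - 1499021\right) \frac{1}{2114951 + 311060}} = 840 \left(- \frac{1}{691483}\right) - \frac{1691034}{\left(711529 - 1499021\right) \frac{1}{2426011}} = - \frac{840}{691483} - \frac{1691034}{\left(-787492\right) \frac{1}{2426011}} = - \frac{840}{691483} - \frac{1691034}{- \frac{787492}{2426011}} = - \frac{840}{691483} - - \frac{2051233542687}{393746} = - \frac{840}{691483} + \frac{2051233542687}{393746} = \frac{1418393123467088181}{272268665318}$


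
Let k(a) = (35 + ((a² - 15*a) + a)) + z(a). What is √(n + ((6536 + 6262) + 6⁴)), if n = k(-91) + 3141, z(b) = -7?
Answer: √26818 ≈ 163.76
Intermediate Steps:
k(a) = 28 + a² - 14*a (k(a) = (35 + ((a² - 15*a) + a)) - 7 = (35 + (a² - 14*a)) - 7 = (35 + a² - 14*a) - 7 = 28 + a² - 14*a)
n = 12724 (n = (28 + (-91)² - 14*(-91)) + 3141 = (28 + 8281 + 1274) + 3141 = 9583 + 3141 = 12724)
√(n + ((6536 + 6262) + 6⁴)) = √(12724 + ((6536 + 6262) + 6⁴)) = √(12724 + (12798 + 1296)) = √(12724 + 14094) = √26818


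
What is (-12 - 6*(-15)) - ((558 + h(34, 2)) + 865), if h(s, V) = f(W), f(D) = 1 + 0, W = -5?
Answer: -1346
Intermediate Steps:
f(D) = 1
h(s, V) = 1
(-12 - 6*(-15)) - ((558 + h(34, 2)) + 865) = (-12 - 6*(-15)) - ((558 + 1) + 865) = (-12 + 90) - (559 + 865) = 78 - 1*1424 = 78 - 1424 = -1346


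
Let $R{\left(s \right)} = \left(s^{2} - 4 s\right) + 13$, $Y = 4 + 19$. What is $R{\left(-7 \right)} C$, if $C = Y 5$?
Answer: $10350$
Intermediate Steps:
$Y = 23$
$R{\left(s \right)} = 13 + s^{2} - 4 s$
$C = 115$ ($C = 23 \cdot 5 = 115$)
$R{\left(-7 \right)} C = \left(13 + \left(-7\right)^{2} - -28\right) 115 = \left(13 + 49 + 28\right) 115 = 90 \cdot 115 = 10350$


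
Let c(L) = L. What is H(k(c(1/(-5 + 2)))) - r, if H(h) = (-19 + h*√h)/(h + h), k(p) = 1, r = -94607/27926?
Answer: -156727/27926 ≈ -5.6122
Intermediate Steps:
r = -94607/27926 (r = -94607*1/27926 = -94607/27926 ≈ -3.3878)
H(h) = (-19 + h^(3/2))/(2*h) (H(h) = (-19 + h^(3/2))/((2*h)) = (-19 + h^(3/2))*(1/(2*h)) = (-19 + h^(3/2))/(2*h))
H(k(c(1/(-5 + 2)))) - r = (½)*(-19 + 1^(3/2))/1 - 1*(-94607/27926) = (½)*1*(-19 + 1) + 94607/27926 = (½)*1*(-18) + 94607/27926 = -9 + 94607/27926 = -156727/27926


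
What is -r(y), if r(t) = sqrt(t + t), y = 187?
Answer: -sqrt(374) ≈ -19.339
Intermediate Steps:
r(t) = sqrt(2)*sqrt(t) (r(t) = sqrt(2*t) = sqrt(2)*sqrt(t))
-r(y) = -sqrt(2)*sqrt(187) = -sqrt(374)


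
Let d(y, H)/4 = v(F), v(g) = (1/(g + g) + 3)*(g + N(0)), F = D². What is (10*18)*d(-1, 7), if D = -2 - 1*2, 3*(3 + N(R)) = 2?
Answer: 59655/2 ≈ 29828.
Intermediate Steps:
N(R) = -7/3 (N(R) = -3 + (⅓)*2 = -3 + ⅔ = -7/3)
D = -4 (D = -2 - 2 = -4)
F = 16 (F = (-4)² = 16)
v(g) = (3 + 1/(2*g))*(-7/3 + g) (v(g) = (1/(g + g) + 3)*(g - 7/3) = (1/(2*g) + 3)*(-7/3 + g) = (3 + 1/(2*g))*(-7/3 + g))
d(y, H) = 3977/24 (d(y, H) = 4*(-13/2 + 3*16 - 7/6/16) = 4*(-13/2 + 48 - 7/6*1/16) = 4*(-13/2 + 48 - 7/96) = 4*(3977/96) = 3977/24)
(10*18)*d(-1, 7) = (10*18)*(3977/24) = 180*(3977/24) = 59655/2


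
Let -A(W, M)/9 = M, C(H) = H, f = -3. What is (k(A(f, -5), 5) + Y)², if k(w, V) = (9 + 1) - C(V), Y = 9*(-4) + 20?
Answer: 121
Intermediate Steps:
A(W, M) = -9*M
Y = -16 (Y = -36 + 20 = -16)
k(w, V) = 10 - V (k(w, V) = (9 + 1) - V = 10 - V)
(k(A(f, -5), 5) + Y)² = ((10 - 1*5) - 16)² = ((10 - 5) - 16)² = (5 - 16)² = (-11)² = 121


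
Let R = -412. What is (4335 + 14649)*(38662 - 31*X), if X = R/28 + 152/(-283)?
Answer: 210250579800/283 ≈ 7.4293e+8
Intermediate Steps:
X = -30213/1981 (X = -412/28 + 152/(-283) = -412*1/28 + 152*(-1/283) = -103/7 - 152/283 = -30213/1981 ≈ -15.251)
(4335 + 14649)*(38662 - 31*X) = (4335 + 14649)*(38662 - 31*(-30213/1981)) = 18984*(38662 + 936603/1981) = 18984*(77526025/1981) = 210250579800/283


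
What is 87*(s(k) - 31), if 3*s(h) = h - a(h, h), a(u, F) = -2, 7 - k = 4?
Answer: -2552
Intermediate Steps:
k = 3 (k = 7 - 1*4 = 7 - 4 = 3)
s(h) = ⅔ + h/3 (s(h) = (h - 1*(-2))/3 = (h + 2)/3 = (2 + h)/3 = ⅔ + h/3)
87*(s(k) - 31) = 87*((⅔ + (⅓)*3) - 31) = 87*((⅔ + 1) - 31) = 87*(5/3 - 31) = 87*(-88/3) = -2552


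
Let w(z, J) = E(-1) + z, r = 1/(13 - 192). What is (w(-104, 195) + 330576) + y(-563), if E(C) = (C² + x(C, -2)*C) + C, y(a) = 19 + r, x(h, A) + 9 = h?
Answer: 59159678/179 ≈ 3.3050e+5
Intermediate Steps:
r = -1/179 (r = 1/(-179) = -1/179 ≈ -0.0055866)
x(h, A) = -9 + h
y(a) = 3400/179 (y(a) = 19 - 1/179 = 3400/179)
E(C) = C + C² + C*(-9 + C) (E(C) = (C² + (-9 + C)*C) + C = (C² + C*(-9 + C)) + C = C + C² + C*(-9 + C))
w(z, J) = 10 + z (w(z, J) = 2*(-1)*(-4 - 1) + z = 2*(-1)*(-5) + z = 10 + z)
(w(-104, 195) + 330576) + y(-563) = ((10 - 104) + 330576) + 3400/179 = (-94 + 330576) + 3400/179 = 330482 + 3400/179 = 59159678/179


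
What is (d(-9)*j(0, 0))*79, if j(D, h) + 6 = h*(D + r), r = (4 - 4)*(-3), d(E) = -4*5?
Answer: 9480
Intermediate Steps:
d(E) = -20
r = 0 (r = 0*(-3) = 0)
j(D, h) = -6 + D*h (j(D, h) = -6 + h*(D + 0) = -6 + h*D = -6 + D*h)
(d(-9)*j(0, 0))*79 = -20*(-6 + 0*0)*79 = -20*(-6 + 0)*79 = -20*(-6)*79 = 120*79 = 9480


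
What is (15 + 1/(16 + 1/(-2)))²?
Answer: 218089/961 ≈ 226.94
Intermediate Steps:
(15 + 1/(16 + 1/(-2)))² = (15 + 1/(16 - ½))² = (15 + 1/(31/2))² = (15 + 2/31)² = (467/31)² = 218089/961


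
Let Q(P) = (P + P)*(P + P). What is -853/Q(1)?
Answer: -853/4 ≈ -213.25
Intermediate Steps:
Q(P) = 4*P² (Q(P) = (2*P)*(2*P) = 4*P²)
-853/Q(1) = -853/(4*1²) = -853/(4*1) = -853/4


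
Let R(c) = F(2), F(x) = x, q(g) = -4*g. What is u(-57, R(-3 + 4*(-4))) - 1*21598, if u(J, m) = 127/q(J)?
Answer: -4924217/228 ≈ -21597.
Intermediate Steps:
R(c) = 2
u(J, m) = -127/(4*J) (u(J, m) = 127/((-4*J)) = 127*(-1/(4*J)) = -127/(4*J))
u(-57, R(-3 + 4*(-4))) - 1*21598 = -127/4/(-57) - 1*21598 = -127/4*(-1/57) - 21598 = 127/228 - 21598 = -4924217/228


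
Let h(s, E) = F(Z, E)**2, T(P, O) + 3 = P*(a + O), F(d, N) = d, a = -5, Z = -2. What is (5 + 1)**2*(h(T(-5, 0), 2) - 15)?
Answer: -396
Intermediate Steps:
T(P, O) = -3 + P*(-5 + O)
h(s, E) = 4 (h(s, E) = (-2)**2 = 4)
(5 + 1)**2*(h(T(-5, 0), 2) - 15) = (5 + 1)**2*(4 - 15) = 6**2*(-11) = 36*(-11) = -396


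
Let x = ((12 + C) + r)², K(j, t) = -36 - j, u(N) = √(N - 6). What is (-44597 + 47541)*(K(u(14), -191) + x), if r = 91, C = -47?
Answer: 9126400 - 5888*√2 ≈ 9.1181e+6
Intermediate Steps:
u(N) = √(-6 + N)
x = 3136 (x = ((12 - 47) + 91)² = (-35 + 91)² = 56² = 3136)
(-44597 + 47541)*(K(u(14), -191) + x) = (-44597 + 47541)*((-36 - √(-6 + 14)) + 3136) = 2944*((-36 - √8) + 3136) = 2944*((-36 - 2*√2) + 3136) = 2944*(3100 - 2*√2) = 9126400 - 5888*√2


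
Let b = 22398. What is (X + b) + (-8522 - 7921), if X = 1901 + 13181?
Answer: 21037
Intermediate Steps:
X = 15082
(X + b) + (-8522 - 7921) = (15082 + 22398) + (-8522 - 7921) = 37480 - 16443 = 21037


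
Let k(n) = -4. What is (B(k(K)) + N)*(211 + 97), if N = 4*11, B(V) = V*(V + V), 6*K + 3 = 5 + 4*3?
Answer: 23408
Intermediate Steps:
K = 7/3 (K = -1/2 + (5 + 4*3)/6 = -1/2 + (5 + 12)/6 = -1/2 + (1/6)*17 = -1/2 + 17/6 = 7/3 ≈ 2.3333)
B(V) = 2*V**2 (B(V) = V*(2*V) = 2*V**2)
N = 44
(B(k(K)) + N)*(211 + 97) = (2*(-4)**2 + 44)*(211 + 97) = (2*16 + 44)*308 = (32 + 44)*308 = 76*308 = 23408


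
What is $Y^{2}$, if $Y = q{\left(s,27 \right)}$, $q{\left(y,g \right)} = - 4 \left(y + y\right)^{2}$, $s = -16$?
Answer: $16777216$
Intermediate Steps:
$q{\left(y,g \right)} = - 16 y^{2}$ ($q{\left(y,g \right)} = - 4 \left(2 y\right)^{2} = - 4 \cdot 4 y^{2} = - 16 y^{2}$)
$Y = -4096$ ($Y = - 16 \left(-16\right)^{2} = \left(-16\right) 256 = -4096$)
$Y^{2} = \left(-4096\right)^{2} = 16777216$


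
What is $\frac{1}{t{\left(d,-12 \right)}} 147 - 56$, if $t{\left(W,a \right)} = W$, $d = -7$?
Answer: $-77$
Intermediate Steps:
$\frac{1}{t{\left(d,-12 \right)}} 147 - 56 = \frac{1}{-7} \cdot 147 - 56 = \left(- \frac{1}{7}\right) 147 - 56 = -21 - 56 = -77$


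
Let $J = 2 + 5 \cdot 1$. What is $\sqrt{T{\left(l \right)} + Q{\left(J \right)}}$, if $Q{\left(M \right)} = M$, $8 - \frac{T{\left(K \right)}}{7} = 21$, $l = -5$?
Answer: $2 i \sqrt{21} \approx 9.1651 i$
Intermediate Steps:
$T{\left(K \right)} = -91$ ($T{\left(K \right)} = 56 - 147 = -91$)
$J = 7$ ($J = 2 + 5 = 7$)
$\sqrt{T{\left(l \right)} + Q{\left(J \right)}} = \sqrt{-91 + 7} = \sqrt{-84} = 2 i \sqrt{21}$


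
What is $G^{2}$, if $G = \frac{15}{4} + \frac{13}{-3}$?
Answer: $\frac{49}{144} \approx 0.34028$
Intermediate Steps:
$G = - \frac{7}{12}$ ($G = 15 \cdot \frac{1}{4} + 13 \left(- \frac{1}{3}\right) = \frac{15}{4} - \frac{13}{3} = - \frac{7}{12} \approx -0.58333$)
$G^{2} = \left(- \frac{7}{12}\right)^{2} = \frac{49}{144}$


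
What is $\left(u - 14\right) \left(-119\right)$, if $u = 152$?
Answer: $-16422$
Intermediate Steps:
$\left(u - 14\right) \left(-119\right) = \left(152 - 14\right) \left(-119\right) = 138 \left(-119\right) = -16422$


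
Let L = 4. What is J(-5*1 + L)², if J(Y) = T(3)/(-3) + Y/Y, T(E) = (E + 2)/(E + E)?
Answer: 169/324 ≈ 0.52160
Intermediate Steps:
T(E) = (2 + E)/(2*E) (T(E) = (2 + E)/((2*E)) = (2 + E)*(1/(2*E)) = (2 + E)/(2*E))
J(Y) = 13/18 (J(Y) = ((½)*(2 + 3)/3)/(-3) + Y/Y = ((½)*(⅓)*5)*(-⅓) + 1 = (⅚)*(-⅓) + 1 = -5/18 + 1 = 13/18)
J(-5*1 + L)² = (13/18)² = 169/324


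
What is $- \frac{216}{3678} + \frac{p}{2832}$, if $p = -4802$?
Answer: $- \frac{1522789}{868008} \approx -1.7543$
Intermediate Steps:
$- \frac{216}{3678} + \frac{p}{2832} = - \frac{216}{3678} - \frac{4802}{2832} = \left(-216\right) \frac{1}{3678} - \frac{2401}{1416} = - \frac{36}{613} - \frac{2401}{1416} = - \frac{1522789}{868008}$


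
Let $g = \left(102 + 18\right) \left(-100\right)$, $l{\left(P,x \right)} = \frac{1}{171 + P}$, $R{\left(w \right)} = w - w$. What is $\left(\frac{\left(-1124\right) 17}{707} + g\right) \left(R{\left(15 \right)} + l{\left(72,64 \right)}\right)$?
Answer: $- \frac{8503108}{171801} \approx -49.494$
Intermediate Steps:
$R{\left(w \right)} = 0$
$g = -12000$ ($g = 120 \left(-100\right) = -12000$)
$\left(\frac{\left(-1124\right) 17}{707} + g\right) \left(R{\left(15 \right)} + l{\left(72,64 \right)}\right) = \left(\frac{\left(-1124\right) 17}{707} - 12000\right) \left(0 + \frac{1}{171 + 72}\right) = \left(\left(-19108\right) \frac{1}{707} - 12000\right) \left(0 + \frac{1}{243}\right) = \left(- \frac{19108}{707} - 12000\right) \left(0 + \frac{1}{243}\right) = \left(- \frac{8503108}{707}\right) \frac{1}{243} = - \frac{8503108}{171801}$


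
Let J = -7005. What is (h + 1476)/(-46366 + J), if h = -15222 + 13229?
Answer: 517/53371 ≈ 0.0096869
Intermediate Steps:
h = -1993
(h + 1476)/(-46366 + J) = (-1993 + 1476)/(-46366 - 7005) = -517/(-53371) = -517*(-1/53371) = 517/53371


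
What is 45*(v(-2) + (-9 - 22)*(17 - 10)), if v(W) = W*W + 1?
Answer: -9540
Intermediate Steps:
v(W) = 1 + W² (v(W) = W² + 1 = 1 + W²)
45*(v(-2) + (-9 - 22)*(17 - 10)) = 45*((1 + (-2)²) + (-9 - 22)*(17 - 10)) = 45*((1 + 4) - 31*7) = 45*(5 - 217) = 45*(-212) = -9540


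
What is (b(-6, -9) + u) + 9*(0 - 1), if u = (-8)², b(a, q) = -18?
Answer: 37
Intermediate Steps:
u = 64
(b(-6, -9) + u) + 9*(0 - 1) = (-18 + 64) + 9*(0 - 1) = 46 + 9*(-1) = 46 - 9 = 37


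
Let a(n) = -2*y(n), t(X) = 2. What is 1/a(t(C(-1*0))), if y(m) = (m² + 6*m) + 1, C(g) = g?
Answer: -1/34 ≈ -0.029412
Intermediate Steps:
y(m) = 1 + m² + 6*m
a(n) = -2 - 12*n - 2*n² (a(n) = -2*(1 + n² + 6*n) = -2 - 12*n - 2*n²)
1/a(t(C(-1*0))) = 1/(-2 - 12*2 - 2*2²) = 1/(-2 - 24 - 2*4) = 1/(-2 - 24 - 8) = 1/(-34) = -1/34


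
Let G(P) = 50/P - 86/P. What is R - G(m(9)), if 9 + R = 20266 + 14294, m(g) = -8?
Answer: 69093/2 ≈ 34547.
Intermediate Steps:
G(P) = -36/P
R = 34551 (R = -9 + (20266 + 14294) = -9 + 34560 = 34551)
R - G(m(9)) = 34551 - (-36)/(-8) = 34551 - (-36)*(-1)/8 = 34551 - 1*9/2 = 34551 - 9/2 = 69093/2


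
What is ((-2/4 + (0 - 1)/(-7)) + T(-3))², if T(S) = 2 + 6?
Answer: 11449/196 ≈ 58.413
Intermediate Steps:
T(S) = 8
((-2/4 + (0 - 1)/(-7)) + T(-3))² = ((-2/4 + (0 - 1)/(-7)) + 8)² = ((-2*¼ - 1*(-⅐)) + 8)² = ((-½ + ⅐) + 8)² = (-5/14 + 8)² = (107/14)² = 11449/196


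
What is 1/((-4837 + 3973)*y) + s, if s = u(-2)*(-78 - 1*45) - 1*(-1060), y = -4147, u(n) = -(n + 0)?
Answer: 2916568513/3583008 ≈ 814.00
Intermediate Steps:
u(n) = -n
s = 814 (s = (-1*(-2))*(-78 - 1*45) - 1*(-1060) = 2*(-78 - 45) + 1060 = 2*(-123) + 1060 = -246 + 1060 = 814)
1/((-4837 + 3973)*y) + s = 1/((-4837 + 3973)*(-4147)) + 814 = -1/4147/(-864) + 814 = -1/864*(-1/4147) + 814 = 1/3583008 + 814 = 2916568513/3583008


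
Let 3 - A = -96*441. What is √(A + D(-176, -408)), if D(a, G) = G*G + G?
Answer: 3*√23155 ≈ 456.50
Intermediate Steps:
D(a, G) = G + G² (D(a, G) = G² + G = G + G²)
A = 42339 (A = 3 - (-96)*441 = 3 - 1*(-42336) = 3 + 42336 = 42339)
√(A + D(-176, -408)) = √(42339 - 408*(1 - 408)) = √(42339 - 408*(-407)) = √(42339 + 166056) = √208395 = 3*√23155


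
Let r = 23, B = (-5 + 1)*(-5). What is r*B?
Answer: 460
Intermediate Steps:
B = 20 (B = -4*(-5) = 20)
r*B = 23*20 = 460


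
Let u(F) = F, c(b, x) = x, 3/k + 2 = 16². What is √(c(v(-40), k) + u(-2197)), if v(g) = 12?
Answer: I*√141740890/254 ≈ 46.872*I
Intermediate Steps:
k = 3/254 (k = 3/(-2 + 16²) = 3/(-2 + 256) = 3/254 ≈ 0.011811)
√(c(v(-40), k) + u(-2197)) = √(3/254 - 2197) = √(-558035/254) = I*√141740890/254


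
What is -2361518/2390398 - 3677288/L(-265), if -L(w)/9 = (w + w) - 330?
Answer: -1101057503743/2312710065 ≈ -476.09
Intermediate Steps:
L(w) = 2970 - 18*w (L(w) = -9*((w + w) - 330) = -9*(2*w - 330) = -9*(-330 + 2*w) = 2970 - 18*w)
-2361518/2390398 - 3677288/L(-265) = -2361518/2390398 - 3677288/(2970 - 18*(-265)) = -2361518*1/2390398 - 3677288/(2970 + 4770) = -1180759/1195199 - 3677288/7740 = -1180759/1195199 - 3677288*1/7740 = -1180759/1195199 - 919322/1935 = -1101057503743/2312710065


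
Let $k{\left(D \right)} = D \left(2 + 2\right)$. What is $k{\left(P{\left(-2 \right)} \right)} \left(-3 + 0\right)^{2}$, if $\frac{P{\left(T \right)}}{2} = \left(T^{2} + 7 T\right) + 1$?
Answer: $-648$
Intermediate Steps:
$P{\left(T \right)} = 2 + 2 T^{2} + 14 T$ ($P{\left(T \right)} = 2 \left(\left(T^{2} + 7 T\right) + 1\right) = 2 \left(1 + T^{2} + 7 T\right) = 2 + 2 T^{2} + 14 T$)
$k{\left(D \right)} = 4 D$ ($k{\left(D \right)} = D 4 = 4 D$)
$k{\left(P{\left(-2 \right)} \right)} \left(-3 + 0\right)^{2} = 4 \left(2 + 2 \left(-2\right)^{2} + 14 \left(-2\right)\right) \left(-3 + 0\right)^{2} = 4 \left(2 + 2 \cdot 4 - 28\right) \left(-3\right)^{2} = 4 \left(2 + 8 - 28\right) 9 = 4 \left(-18\right) 9 = \left(-72\right) 9 = -648$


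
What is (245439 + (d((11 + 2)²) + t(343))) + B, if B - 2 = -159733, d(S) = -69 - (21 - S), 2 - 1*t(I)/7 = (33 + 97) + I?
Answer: 82490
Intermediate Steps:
t(I) = -896 - 7*I (t(I) = 14 - 7*((33 + 97) + I) = 14 - 7*(130 + I) = 14 + (-910 - 7*I) = -896 - 7*I)
d(S) = -90 + S (d(S) = -69 + (-21 + S) = -90 + S)
B = -159731 (B = 2 - 159733 = -159731)
(245439 + (d((11 + 2)²) + t(343))) + B = (245439 + ((-90 + (11 + 2)²) + (-896 - 7*343))) - 159731 = (245439 + ((-90 + 13²) + (-896 - 2401))) - 159731 = (245439 + ((-90 + 169) - 3297)) - 159731 = (245439 + (79 - 3297)) - 159731 = (245439 - 3218) - 159731 = 242221 - 159731 = 82490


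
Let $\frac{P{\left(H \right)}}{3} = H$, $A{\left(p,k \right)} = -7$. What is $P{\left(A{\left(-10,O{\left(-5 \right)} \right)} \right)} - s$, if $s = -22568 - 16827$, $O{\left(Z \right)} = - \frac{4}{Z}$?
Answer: $39374$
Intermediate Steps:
$P{\left(H \right)} = 3 H$
$s = -39395$
$P{\left(A{\left(-10,O{\left(-5 \right)} \right)} \right)} - s = 3 \left(-7\right) - -39395 = -21 + 39395 = 39374$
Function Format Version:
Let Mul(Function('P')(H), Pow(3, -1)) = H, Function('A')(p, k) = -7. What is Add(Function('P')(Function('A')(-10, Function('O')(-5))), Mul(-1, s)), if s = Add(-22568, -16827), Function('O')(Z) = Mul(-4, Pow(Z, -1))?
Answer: 39374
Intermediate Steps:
Function('P')(H) = Mul(3, H)
s = -39395
Add(Function('P')(Function('A')(-10, Function('O')(-5))), Mul(-1, s)) = Add(Mul(3, -7), Mul(-1, -39395)) = Add(-21, 39395) = 39374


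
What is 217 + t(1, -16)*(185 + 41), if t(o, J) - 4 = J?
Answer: -2495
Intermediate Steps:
t(o, J) = 4 + J
217 + t(1, -16)*(185 + 41) = 217 + (4 - 16)*(185 + 41) = 217 - 12*226 = 217 - 2712 = -2495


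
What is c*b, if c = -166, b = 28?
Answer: -4648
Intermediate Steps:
c*b = -166*28 = -4648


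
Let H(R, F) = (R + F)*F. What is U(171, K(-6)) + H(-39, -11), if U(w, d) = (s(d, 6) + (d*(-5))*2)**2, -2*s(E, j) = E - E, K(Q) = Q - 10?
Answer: 26150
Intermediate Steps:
H(R, F) = F*(F + R) (H(R, F) = (F + R)*F = F*(F + R))
K(Q) = -10 + Q
s(E, j) = 0 (s(E, j) = -(E - E)/2 = -1/2*0 = 0)
U(w, d) = 100*d**2 (U(w, d) = (0 + (d*(-5))*2)**2 = (0 - 5*d*2)**2 = (0 - 10*d)**2 = (-10*d)**2 = 100*d**2)
U(171, K(-6)) + H(-39, -11) = 100*(-10 - 6)**2 - 11*(-11 - 39) = 100*(-16)**2 - 11*(-50) = 100*256 + 550 = 25600 + 550 = 26150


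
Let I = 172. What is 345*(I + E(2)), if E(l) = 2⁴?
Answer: 64860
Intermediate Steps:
E(l) = 16
345*(I + E(2)) = 345*(172 + 16) = 345*188 = 64860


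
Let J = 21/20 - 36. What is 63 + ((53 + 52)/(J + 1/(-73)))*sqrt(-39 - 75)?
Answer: 63 - 153300*I*sqrt(114)/51047 ≈ 63.0 - 32.065*I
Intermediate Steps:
J = -699/20 (J = 21*(1/20) - 36 = 21/20 - 36 = -699/20 ≈ -34.950)
63 + ((53 + 52)/(J + 1/(-73)))*sqrt(-39 - 75) = 63 + ((53 + 52)/(-699/20 + 1/(-73)))*sqrt(-39 - 75) = 63 + (105/(-699/20 - 1/73))*sqrt(-114) = 63 + (105/(-51047/1460))*(I*sqrt(114)) = 63 + (105*(-1460/51047))*(I*sqrt(114)) = 63 - 153300*I*sqrt(114)/51047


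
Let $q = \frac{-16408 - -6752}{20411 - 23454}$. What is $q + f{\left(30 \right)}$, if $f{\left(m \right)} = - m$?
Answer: $- \frac{4802}{179} \approx -26.827$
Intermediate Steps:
$q = \frac{568}{179}$ ($q = \frac{-16408 + \left(-4364 + 11116\right)}{-3043} = \left(-16408 + 6752\right) \left(- \frac{1}{3043}\right) = \left(-9656\right) \left(- \frac{1}{3043}\right) = \frac{568}{179} \approx 3.1732$)
$q + f{\left(30 \right)} = \frac{568}{179} - 30 = - \frac{4802}{179}$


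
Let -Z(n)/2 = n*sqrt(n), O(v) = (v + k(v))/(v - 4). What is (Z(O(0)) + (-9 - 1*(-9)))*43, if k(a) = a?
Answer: 0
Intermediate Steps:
O(v) = 2*v/(-4 + v) (O(v) = (v + v)/(v - 4) = (2*v)/(-4 + v) = 2*v/(-4 + v))
Z(n) = -2*n**(3/2) (Z(n) = -2*n*sqrt(n) = -2*n**(3/2))
(Z(O(0)) + (-9 - 1*(-9)))*43 = (-2*(2*0/(-4 + 0))**(3/2) + (-9 - 1*(-9)))*43 = (-2*(2*0/(-4))**(3/2) + (-9 + 9))*43 = (-2*(2*0*(-1/4))**(3/2) + 0)*43 = (-2*0**(3/2) + 0)*43 = (-2*0 + 0)*43 = (0 + 0)*43 = 0*43 = 0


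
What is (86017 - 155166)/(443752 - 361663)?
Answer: -69149/82089 ≈ -0.84237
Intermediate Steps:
(86017 - 155166)/(443752 - 361663) = -69149/82089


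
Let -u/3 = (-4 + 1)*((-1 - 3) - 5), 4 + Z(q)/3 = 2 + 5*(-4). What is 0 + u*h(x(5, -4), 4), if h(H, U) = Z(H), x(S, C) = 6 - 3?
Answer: 5346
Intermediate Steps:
x(S, C) = 3
Z(q) = -66 (Z(q) = -12 + 3*(2 + 5*(-4)) = -12 + 3*(2 - 20) = -12 + 3*(-18) = -12 - 54 = -66)
h(H, U) = -66
u = -81 (u = -3*(-4 + 1)*((-1 - 3) - 5) = -(-9)*(-4 - 5) = -(-9)*(-9) = -3*27 = -81)
0 + u*h(x(5, -4), 4) = 0 - 81*(-66) = 0 + 5346 = 5346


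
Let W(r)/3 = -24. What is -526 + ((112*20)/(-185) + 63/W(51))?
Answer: -159539/296 ≈ -538.98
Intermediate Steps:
W(r) = -72 (W(r) = 3*(-24) = -72)
-526 + ((112*20)/(-185) + 63/W(51)) = -526 + ((112*20)/(-185) + 63/(-72)) = -526 + (2240*(-1/185) + 63*(-1/72)) = -526 + (-448/37 - 7/8) = -526 - 3843/296 = -159539/296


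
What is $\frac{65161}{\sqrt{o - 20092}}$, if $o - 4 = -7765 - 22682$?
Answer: $- \frac{65161 i \sqrt{5615}}{16845} \approx - 289.86 i$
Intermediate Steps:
$o = -30443$ ($o = 4 - 30447 = -30443$)
$\frac{65161}{\sqrt{o - 20092}} = \frac{65161}{\sqrt{-30443 - 20092}} = \frac{65161}{\sqrt{-50535}} = \frac{65161}{3 i \sqrt{5615}} = 65161 \left(- \frac{i \sqrt{5615}}{16845}\right) = - \frac{65161 i \sqrt{5615}}{16845}$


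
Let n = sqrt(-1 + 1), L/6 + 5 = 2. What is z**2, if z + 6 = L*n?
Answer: 36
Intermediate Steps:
L = -18 (L = -30 + 6*2 = -30 + 12 = -18)
n = 0 (n = sqrt(0) = 0)
z = -6 (z = -6 - 18*0 = -6 + 0 = -6)
z**2 = (-6)**2 = 36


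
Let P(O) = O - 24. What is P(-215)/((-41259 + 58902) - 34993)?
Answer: 239/17350 ≈ 0.013775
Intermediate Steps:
P(O) = -24 + O
P(-215)/((-41259 + 58902) - 34993) = (-24 - 215)/((-41259 + 58902) - 34993) = -239/(17643 - 34993) = -239/(-17350) = -239*(-1/17350) = 239/17350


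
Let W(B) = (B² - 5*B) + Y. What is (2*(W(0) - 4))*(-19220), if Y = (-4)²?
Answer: -461280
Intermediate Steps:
Y = 16
W(B) = 16 + B² - 5*B (W(B) = (B² - 5*B) + 16 = 16 + B² - 5*B)
(2*(W(0) - 4))*(-19220) = (2*((16 + 0² - 5*0) - 4))*(-19220) = (2*((16 + 0 + 0) - 4))*(-19220) = (2*(16 - 4))*(-19220) = (2*12)*(-19220) = 24*(-19220) = -461280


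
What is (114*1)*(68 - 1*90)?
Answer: -2508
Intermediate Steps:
(114*1)*(68 - 1*90) = 114*(68 - 90) = 114*(-22) = -2508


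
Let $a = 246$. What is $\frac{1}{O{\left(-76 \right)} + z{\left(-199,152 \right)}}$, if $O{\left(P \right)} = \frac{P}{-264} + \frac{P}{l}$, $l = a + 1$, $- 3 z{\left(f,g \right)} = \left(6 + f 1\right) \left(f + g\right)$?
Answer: $- \frac{858}{2594323} \approx -0.00033072$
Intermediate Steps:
$z{\left(f,g \right)} = - \frac{\left(6 + f\right) \left(f + g\right)}{3}$ ($z{\left(f,g \right)} = - \frac{\left(6 + f 1\right) \left(f + g\right)}{3} = - \frac{\left(6 + f\right) \left(f + g\right)}{3}$)
$l = 247$ ($l = 246 + 1 = 247$)
$O{\left(P \right)} = \frac{17 P}{65208}$ ($O{\left(P \right)} = \frac{P}{-264} + \frac{P}{247} = P \left(- \frac{1}{264}\right) + P \frac{1}{247} = - \frac{P}{264} + \frac{P}{247} = \frac{17 P}{65208}$)
$\frac{1}{O{\left(-76 \right)} + z{\left(-199,152 \right)}} = \frac{1}{\frac{17}{65208} \left(-76\right) - \left(-94 - \frac{30248}{3} + \frac{39601}{3}\right)} = \frac{1}{- \frac{17}{858} + \left(398 - 304 - \frac{39601}{3} + \frac{30248}{3}\right)} = \frac{1}{- \frac{17}{858} - \frac{9071}{3}} = \frac{1}{- \frac{2594323}{858}} = - \frac{858}{2594323}$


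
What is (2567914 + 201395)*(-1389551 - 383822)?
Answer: -4911017809257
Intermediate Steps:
(2567914 + 201395)*(-1389551 - 383822) = 2769309*(-1773373) = -4911017809257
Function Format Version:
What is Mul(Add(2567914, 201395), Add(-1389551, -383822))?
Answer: -4911017809257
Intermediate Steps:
Mul(Add(2567914, 201395), Add(-1389551, -383822)) = Mul(2769309, -1773373) = -4911017809257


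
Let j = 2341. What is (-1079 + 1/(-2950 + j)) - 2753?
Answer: -2333689/609 ≈ -3832.0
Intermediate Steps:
(-1079 + 1/(-2950 + j)) - 2753 = (-1079 + 1/(-2950 + 2341)) - 2753 = (-1079 + 1/(-609)) - 2753 = (-1079 - 1/609) - 2753 = -657112/609 - 2753 = -2333689/609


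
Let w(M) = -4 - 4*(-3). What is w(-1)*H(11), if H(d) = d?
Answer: 88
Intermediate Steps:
w(M) = 8 (w(M) = -4 + 12 = 8)
w(-1)*H(11) = 8*11 = 88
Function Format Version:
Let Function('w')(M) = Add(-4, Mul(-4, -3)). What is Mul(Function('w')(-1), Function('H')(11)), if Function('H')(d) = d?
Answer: 88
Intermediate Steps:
Function('w')(M) = 8 (Function('w')(M) = Add(-4, 12) = 8)
Mul(Function('w')(-1), Function('H')(11)) = Mul(8, 11) = 88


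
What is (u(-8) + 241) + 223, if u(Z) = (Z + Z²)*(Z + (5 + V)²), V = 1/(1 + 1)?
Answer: 1710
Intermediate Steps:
V = ½ (V = 1/2 = ½ ≈ 0.50000)
u(Z) = (121/4 + Z)*(Z + Z²) (u(Z) = (Z + Z²)*(Z + (5 + ½)²) = (Z + Z²)*(Z + (11/2)²) = (Z + Z²)*(Z + 121/4) = (Z + Z²)*(121/4 + Z) = (121/4 + Z)*(Z + Z²))
(u(-8) + 241) + 223 = ((¼)*(-8)*(121 + 4*(-8)² + 125*(-8)) + 241) + 223 = ((¼)*(-8)*(121 + 4*64 - 1000) + 241) + 223 = ((¼)*(-8)*(121 + 256 - 1000) + 241) + 223 = ((¼)*(-8)*(-623) + 241) + 223 = (1246 + 241) + 223 = 1487 + 223 = 1710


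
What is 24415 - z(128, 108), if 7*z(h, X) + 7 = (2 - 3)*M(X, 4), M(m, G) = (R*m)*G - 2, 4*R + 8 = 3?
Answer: 170370/7 ≈ 24339.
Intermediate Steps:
R = -5/4 (R = -2 + (¼)*3 = -2 + ¾ = -5/4 ≈ -1.2500)
M(m, G) = -2 - 5*G*m/4 (M(m, G) = (-5*m/4)*G - 2 = -5*G*m/4 - 2 = -2 - 5*G*m/4)
z(h, X) = -5/7 + 5*X/7 (z(h, X) = -1 + ((2 - 3)*(-2 - 5/4*4*X))/7 = -1 + (-(-2 - 5*X))/7 = -1 + (2 + 5*X)/7 = -1 + (2/7 + 5*X/7) = -5/7 + 5*X/7)
24415 - z(128, 108) = 24415 - (-5/7 + (5/7)*108) = 24415 - (-5/7 + 540/7) = 24415 - 1*535/7 = 24415 - 535/7 = 170370/7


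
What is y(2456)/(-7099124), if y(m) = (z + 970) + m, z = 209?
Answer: -3635/7099124 ≈ -0.00051203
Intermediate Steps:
y(m) = 1179 + m (y(m) = (209 + 970) + m = 1179 + m)
y(2456)/(-7099124) = (1179 + 2456)/(-7099124) = 3635*(-1/7099124) = -3635/7099124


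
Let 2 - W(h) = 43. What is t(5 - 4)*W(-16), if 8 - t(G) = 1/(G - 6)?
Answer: -1681/5 ≈ -336.20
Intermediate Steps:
W(h) = -41 (W(h) = 2 - 1*43 = 2 - 43 = -41)
t(G) = 8 - 1/(-6 + G) (t(G) = 8 - 1/(G - 6) = 8 - 1/(-6 + G))
t(5 - 4)*W(-16) = ((-49 + 8*(5 - 4))/(-6 + (5 - 4)))*(-41) = ((-49 + 8*1)/(-6 + 1))*(-41) = ((-49 + 8)/(-5))*(-41) = -⅕*(-41)*(-41) = (41/5)*(-41) = -1681/5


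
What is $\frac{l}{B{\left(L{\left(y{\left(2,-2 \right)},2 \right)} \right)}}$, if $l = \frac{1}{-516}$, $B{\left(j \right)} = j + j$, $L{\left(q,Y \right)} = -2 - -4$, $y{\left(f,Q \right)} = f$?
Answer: $- \frac{1}{2064} \approx -0.0004845$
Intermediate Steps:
$L{\left(q,Y \right)} = 2$ ($L{\left(q,Y \right)} = -2 + 4 = 2$)
$B{\left(j \right)} = 2 j$
$l = - \frac{1}{516} \approx -0.001938$
$\frac{l}{B{\left(L{\left(y{\left(2,-2 \right)},2 \right)} \right)}} = - \frac{1}{516 \cdot 2 \cdot 2} = - \frac{1}{516 \cdot 4} = \left(- \frac{1}{516}\right) \frac{1}{4} = - \frac{1}{2064}$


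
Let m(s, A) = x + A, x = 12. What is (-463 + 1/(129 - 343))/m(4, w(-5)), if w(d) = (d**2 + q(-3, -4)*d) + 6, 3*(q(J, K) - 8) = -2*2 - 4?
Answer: -297249/10486 ≈ -28.347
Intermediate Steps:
q(J, K) = 16/3 (q(J, K) = 8 + (-2*2 - 4)/3 = 8 + (-4 - 4)/3 = 8 + (1/3)*(-8) = 8 - 8/3 = 16/3)
w(d) = 6 + d**2 + 16*d/3 (w(d) = (d**2 + 16*d/3) + 6 = 6 + d**2 + 16*d/3)
m(s, A) = 12 + A
(-463 + 1/(129 - 343))/m(4, w(-5)) = (-463 + 1/(129 - 343))/(12 + (6 + (-5)**2 + (16/3)*(-5))) = (-463 + 1/(-214))/(12 + (6 + 25 - 80/3)) = (-463 - 1/214)/(12 + 13/3) = -99083/(214*49/3) = -99083/214*3/49 = -297249/10486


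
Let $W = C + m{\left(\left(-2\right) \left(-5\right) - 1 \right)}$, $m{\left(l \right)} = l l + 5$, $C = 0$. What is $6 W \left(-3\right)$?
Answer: $-1548$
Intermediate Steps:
$m{\left(l \right)} = 5 + l^{2}$ ($m{\left(l \right)} = l^{2} + 5 = 5 + l^{2}$)
$W = 86$ ($W = 0 + \left(5 + \left(\left(-2\right) \left(-5\right) - 1\right)^{2}\right) = 0 + \left(5 + \left(10 - 1\right)^{2}\right) = 0 + \left(5 + 9^{2}\right) = 0 + \left(5 + 81\right) = 0 + 86 = 86$)
$6 W \left(-3\right) = 6 \cdot 86 \left(-3\right) = 516 \left(-3\right) = -1548$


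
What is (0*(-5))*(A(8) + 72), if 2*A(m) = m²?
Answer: 0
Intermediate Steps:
A(m) = m²/2
(0*(-5))*(A(8) + 72) = (0*(-5))*((½)*8² + 72) = 0*((½)*64 + 72) = 0*(32 + 72) = 0*104 = 0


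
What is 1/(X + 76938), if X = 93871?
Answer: 1/170809 ≈ 5.8545e-6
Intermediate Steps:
1/(X + 76938) = 1/(93871 + 76938) = 1/170809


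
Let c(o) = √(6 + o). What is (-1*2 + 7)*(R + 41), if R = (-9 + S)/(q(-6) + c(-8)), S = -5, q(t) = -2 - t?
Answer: 1705/9 + 35*I*√2/9 ≈ 189.44 + 5.4997*I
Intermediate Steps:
R = -14/(4 + I*√2) (R = (-9 - 5)/((-2 - 1*(-6)) + √(6 - 8)) = -14/((-2 + 6) + √(-2)) = -14/(4 + I*√2) ≈ -3.1111 + 1.0999*I)
(-1*2 + 7)*(R + 41) = (-1*2 + 7)*((-28/9 + 7*I*√2/9) + 41) = (-2 + 7)*(341/9 + 7*I*√2/9) = 5*(341/9 + 7*I*√2/9) = 1705/9 + 35*I*√2/9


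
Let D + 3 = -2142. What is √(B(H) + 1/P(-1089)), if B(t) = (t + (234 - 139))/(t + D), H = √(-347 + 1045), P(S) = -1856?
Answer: √(-5175485 - 53795*√698)/(232*√(2145 - √698)) ≈ 0.24052*I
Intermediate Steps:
D = -2145 (D = -3 - 2142 = -2145)
H = √698 ≈ 26.420
B(t) = (95 + t)/(-2145 + t) (B(t) = (t + (234 - 139))/(t - 2145) = (t + 95)/(-2145 + t) = (95 + t)/(-2145 + t))
√(B(H) + 1/P(-1089)) = √((95 + √698)/(-2145 + √698) + 1/(-1856)) = √((95 + √698)/(-2145 + √698) - 1/1856) = √(-1/1856 + (95 + √698)/(-2145 + √698))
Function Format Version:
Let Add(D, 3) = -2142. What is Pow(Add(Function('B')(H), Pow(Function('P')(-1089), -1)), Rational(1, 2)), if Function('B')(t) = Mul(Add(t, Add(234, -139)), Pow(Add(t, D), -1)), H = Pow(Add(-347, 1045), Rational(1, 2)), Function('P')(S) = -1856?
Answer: Mul(Rational(1, 232), Pow(Add(-5175485, Mul(-53795, Pow(698, Rational(1, 2)))), Rational(1, 2)), Pow(Add(2145, Mul(-1, Pow(698, Rational(1, 2)))), Rational(-1, 2))) ≈ Mul(0.24052, I)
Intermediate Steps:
D = -2145 (D = Add(-3, -2142) = -2145)
H = Pow(698, Rational(1, 2)) ≈ 26.420
Function('B')(t) = Mul(Pow(Add(-2145, t), -1), Add(95, t)) (Function('B')(t) = Mul(Add(t, Add(234, -139)), Pow(Add(t, -2145), -1)) = Mul(Add(t, 95), Pow(Add(-2145, t), -1)) = Mul(Add(95, t), Pow(Add(-2145, t), -1)) = Mul(Pow(Add(-2145, t), -1), Add(95, t)))
Pow(Add(Function('B')(H), Pow(Function('P')(-1089), -1)), Rational(1, 2)) = Pow(Add(Mul(Pow(Add(-2145, Pow(698, Rational(1, 2))), -1), Add(95, Pow(698, Rational(1, 2)))), Pow(-1856, -1)), Rational(1, 2)) = Pow(Add(Mul(Pow(Add(-2145, Pow(698, Rational(1, 2))), -1), Add(95, Pow(698, Rational(1, 2)))), Rational(-1, 1856)), Rational(1, 2)) = Pow(Add(Rational(-1, 1856), Mul(Pow(Add(-2145, Pow(698, Rational(1, 2))), -1), Add(95, Pow(698, Rational(1, 2))))), Rational(1, 2))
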